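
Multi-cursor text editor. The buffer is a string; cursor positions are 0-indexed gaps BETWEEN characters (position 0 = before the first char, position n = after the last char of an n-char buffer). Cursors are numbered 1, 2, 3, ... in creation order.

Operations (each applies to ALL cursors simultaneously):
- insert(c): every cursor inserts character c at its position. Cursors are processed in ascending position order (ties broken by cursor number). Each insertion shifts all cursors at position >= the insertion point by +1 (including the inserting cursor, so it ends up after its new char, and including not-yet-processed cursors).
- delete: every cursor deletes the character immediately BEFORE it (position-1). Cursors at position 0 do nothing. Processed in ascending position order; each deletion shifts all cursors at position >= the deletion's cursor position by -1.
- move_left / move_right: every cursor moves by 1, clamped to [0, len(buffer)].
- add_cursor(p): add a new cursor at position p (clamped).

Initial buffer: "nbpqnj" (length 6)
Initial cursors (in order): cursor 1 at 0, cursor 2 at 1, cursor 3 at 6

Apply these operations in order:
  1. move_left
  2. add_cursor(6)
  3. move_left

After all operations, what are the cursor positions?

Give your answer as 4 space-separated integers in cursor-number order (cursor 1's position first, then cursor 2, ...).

Answer: 0 0 4 5

Derivation:
After op 1 (move_left): buffer="nbpqnj" (len 6), cursors c1@0 c2@0 c3@5, authorship ......
After op 2 (add_cursor(6)): buffer="nbpqnj" (len 6), cursors c1@0 c2@0 c3@5 c4@6, authorship ......
After op 3 (move_left): buffer="nbpqnj" (len 6), cursors c1@0 c2@0 c3@4 c4@5, authorship ......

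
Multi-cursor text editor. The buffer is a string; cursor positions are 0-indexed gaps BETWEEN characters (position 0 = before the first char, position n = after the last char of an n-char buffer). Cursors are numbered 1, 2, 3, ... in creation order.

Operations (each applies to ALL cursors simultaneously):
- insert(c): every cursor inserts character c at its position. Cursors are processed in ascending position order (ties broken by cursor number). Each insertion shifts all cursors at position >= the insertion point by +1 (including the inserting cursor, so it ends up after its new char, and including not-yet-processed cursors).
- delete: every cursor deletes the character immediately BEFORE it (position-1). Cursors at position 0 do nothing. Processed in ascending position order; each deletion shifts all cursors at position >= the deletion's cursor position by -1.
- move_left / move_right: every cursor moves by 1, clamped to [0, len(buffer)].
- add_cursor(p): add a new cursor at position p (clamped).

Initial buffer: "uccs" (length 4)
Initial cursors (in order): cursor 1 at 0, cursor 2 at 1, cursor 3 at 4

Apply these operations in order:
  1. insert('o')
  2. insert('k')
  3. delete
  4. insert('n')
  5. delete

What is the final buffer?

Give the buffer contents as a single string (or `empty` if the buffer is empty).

After op 1 (insert('o')): buffer="ouoccso" (len 7), cursors c1@1 c2@3 c3@7, authorship 1.2...3
After op 2 (insert('k')): buffer="okuokccsok" (len 10), cursors c1@2 c2@5 c3@10, authorship 11.22...33
After op 3 (delete): buffer="ouoccso" (len 7), cursors c1@1 c2@3 c3@7, authorship 1.2...3
After op 4 (insert('n')): buffer="onuonccson" (len 10), cursors c1@2 c2@5 c3@10, authorship 11.22...33
After op 5 (delete): buffer="ouoccso" (len 7), cursors c1@1 c2@3 c3@7, authorship 1.2...3

Answer: ouoccso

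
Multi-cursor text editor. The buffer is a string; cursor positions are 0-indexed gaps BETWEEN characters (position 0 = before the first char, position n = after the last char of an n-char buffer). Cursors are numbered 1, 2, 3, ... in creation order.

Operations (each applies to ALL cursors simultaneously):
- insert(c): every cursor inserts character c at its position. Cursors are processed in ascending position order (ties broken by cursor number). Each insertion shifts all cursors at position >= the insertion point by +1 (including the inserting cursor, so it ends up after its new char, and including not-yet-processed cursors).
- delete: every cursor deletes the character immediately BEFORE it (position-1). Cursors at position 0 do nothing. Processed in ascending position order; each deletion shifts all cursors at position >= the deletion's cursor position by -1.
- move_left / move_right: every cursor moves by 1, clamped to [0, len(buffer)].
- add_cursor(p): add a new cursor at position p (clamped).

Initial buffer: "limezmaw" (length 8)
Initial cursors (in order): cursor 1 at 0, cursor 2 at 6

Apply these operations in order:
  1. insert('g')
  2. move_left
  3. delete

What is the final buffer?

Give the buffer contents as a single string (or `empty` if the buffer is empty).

Answer: glimezgaw

Derivation:
After op 1 (insert('g')): buffer="glimezmgaw" (len 10), cursors c1@1 c2@8, authorship 1......2..
After op 2 (move_left): buffer="glimezmgaw" (len 10), cursors c1@0 c2@7, authorship 1......2..
After op 3 (delete): buffer="glimezgaw" (len 9), cursors c1@0 c2@6, authorship 1.....2..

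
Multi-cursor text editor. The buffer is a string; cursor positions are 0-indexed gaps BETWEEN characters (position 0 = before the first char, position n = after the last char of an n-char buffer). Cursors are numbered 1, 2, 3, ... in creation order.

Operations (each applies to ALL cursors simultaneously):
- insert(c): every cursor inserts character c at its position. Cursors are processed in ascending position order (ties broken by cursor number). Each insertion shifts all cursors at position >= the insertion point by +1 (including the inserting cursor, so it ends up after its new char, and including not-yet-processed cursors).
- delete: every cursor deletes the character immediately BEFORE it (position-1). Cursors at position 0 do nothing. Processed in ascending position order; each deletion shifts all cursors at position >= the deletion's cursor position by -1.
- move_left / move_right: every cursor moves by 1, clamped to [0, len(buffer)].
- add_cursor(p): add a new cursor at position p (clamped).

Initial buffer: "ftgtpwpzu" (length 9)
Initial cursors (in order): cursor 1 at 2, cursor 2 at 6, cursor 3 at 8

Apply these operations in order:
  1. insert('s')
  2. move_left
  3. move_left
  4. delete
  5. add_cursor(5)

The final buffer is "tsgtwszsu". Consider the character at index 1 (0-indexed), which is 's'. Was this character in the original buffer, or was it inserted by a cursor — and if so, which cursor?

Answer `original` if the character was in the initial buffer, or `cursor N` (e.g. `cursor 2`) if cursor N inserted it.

Answer: cursor 1

Derivation:
After op 1 (insert('s')): buffer="ftsgtpwspzsu" (len 12), cursors c1@3 c2@8 c3@11, authorship ..1....2..3.
After op 2 (move_left): buffer="ftsgtpwspzsu" (len 12), cursors c1@2 c2@7 c3@10, authorship ..1....2..3.
After op 3 (move_left): buffer="ftsgtpwspzsu" (len 12), cursors c1@1 c2@6 c3@9, authorship ..1....2..3.
After op 4 (delete): buffer="tsgtwszsu" (len 9), cursors c1@0 c2@4 c3@6, authorship .1...2.3.
After op 5 (add_cursor(5)): buffer="tsgtwszsu" (len 9), cursors c1@0 c2@4 c4@5 c3@6, authorship .1...2.3.
Authorship (.=original, N=cursor N): . 1 . . . 2 . 3 .
Index 1: author = 1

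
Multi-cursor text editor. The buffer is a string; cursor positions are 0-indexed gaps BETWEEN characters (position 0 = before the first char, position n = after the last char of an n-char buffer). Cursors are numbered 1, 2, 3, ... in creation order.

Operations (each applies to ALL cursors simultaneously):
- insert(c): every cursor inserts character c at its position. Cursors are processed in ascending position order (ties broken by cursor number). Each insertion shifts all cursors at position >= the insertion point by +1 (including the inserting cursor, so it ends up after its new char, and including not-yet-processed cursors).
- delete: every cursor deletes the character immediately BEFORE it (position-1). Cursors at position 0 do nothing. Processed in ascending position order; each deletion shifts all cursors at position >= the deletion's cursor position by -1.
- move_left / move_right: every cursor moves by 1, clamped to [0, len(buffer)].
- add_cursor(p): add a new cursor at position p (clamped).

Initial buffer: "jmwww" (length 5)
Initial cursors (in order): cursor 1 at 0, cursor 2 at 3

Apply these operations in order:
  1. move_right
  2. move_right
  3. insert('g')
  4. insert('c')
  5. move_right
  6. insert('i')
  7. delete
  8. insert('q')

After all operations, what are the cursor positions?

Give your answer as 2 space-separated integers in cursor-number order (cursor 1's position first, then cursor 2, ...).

Answer: 6 11

Derivation:
After op 1 (move_right): buffer="jmwww" (len 5), cursors c1@1 c2@4, authorship .....
After op 2 (move_right): buffer="jmwww" (len 5), cursors c1@2 c2@5, authorship .....
After op 3 (insert('g')): buffer="jmgwwwg" (len 7), cursors c1@3 c2@7, authorship ..1...2
After op 4 (insert('c')): buffer="jmgcwwwgc" (len 9), cursors c1@4 c2@9, authorship ..11...22
After op 5 (move_right): buffer="jmgcwwwgc" (len 9), cursors c1@5 c2@9, authorship ..11...22
After op 6 (insert('i')): buffer="jmgcwiwwgci" (len 11), cursors c1@6 c2@11, authorship ..11.1..222
After op 7 (delete): buffer="jmgcwwwgc" (len 9), cursors c1@5 c2@9, authorship ..11...22
After op 8 (insert('q')): buffer="jmgcwqwwgcq" (len 11), cursors c1@6 c2@11, authorship ..11.1..222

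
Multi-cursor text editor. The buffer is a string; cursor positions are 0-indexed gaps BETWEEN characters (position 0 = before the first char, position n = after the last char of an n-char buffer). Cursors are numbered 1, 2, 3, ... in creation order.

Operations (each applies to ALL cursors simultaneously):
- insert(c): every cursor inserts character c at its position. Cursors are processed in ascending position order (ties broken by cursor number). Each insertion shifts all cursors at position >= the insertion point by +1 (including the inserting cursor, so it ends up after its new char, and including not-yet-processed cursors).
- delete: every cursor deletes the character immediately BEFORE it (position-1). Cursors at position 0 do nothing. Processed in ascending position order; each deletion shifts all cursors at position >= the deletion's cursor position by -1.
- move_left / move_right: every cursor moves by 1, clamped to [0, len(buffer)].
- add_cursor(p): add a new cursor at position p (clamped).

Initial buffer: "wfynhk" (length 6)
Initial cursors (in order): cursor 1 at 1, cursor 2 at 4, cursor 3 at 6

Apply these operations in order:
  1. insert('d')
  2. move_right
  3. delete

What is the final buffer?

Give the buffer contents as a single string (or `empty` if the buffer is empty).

Answer: wdyndk

Derivation:
After op 1 (insert('d')): buffer="wdfyndhkd" (len 9), cursors c1@2 c2@6 c3@9, authorship .1...2..3
After op 2 (move_right): buffer="wdfyndhkd" (len 9), cursors c1@3 c2@7 c3@9, authorship .1...2..3
After op 3 (delete): buffer="wdyndk" (len 6), cursors c1@2 c2@5 c3@6, authorship .1..2.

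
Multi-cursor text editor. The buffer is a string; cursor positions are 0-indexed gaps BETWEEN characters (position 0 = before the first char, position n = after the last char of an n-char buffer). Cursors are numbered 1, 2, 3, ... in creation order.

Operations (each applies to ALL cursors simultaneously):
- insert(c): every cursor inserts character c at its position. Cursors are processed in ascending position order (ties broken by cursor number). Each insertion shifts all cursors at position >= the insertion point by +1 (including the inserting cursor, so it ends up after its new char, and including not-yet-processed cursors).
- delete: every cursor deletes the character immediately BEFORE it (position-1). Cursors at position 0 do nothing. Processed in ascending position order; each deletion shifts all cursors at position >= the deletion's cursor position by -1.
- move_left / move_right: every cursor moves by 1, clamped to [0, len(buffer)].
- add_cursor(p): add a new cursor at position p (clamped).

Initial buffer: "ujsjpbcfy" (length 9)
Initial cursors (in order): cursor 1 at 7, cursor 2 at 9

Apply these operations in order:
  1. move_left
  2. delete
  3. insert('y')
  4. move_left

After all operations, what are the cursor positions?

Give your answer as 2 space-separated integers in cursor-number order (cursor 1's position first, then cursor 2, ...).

After op 1 (move_left): buffer="ujsjpbcfy" (len 9), cursors c1@6 c2@8, authorship .........
After op 2 (delete): buffer="ujsjpcy" (len 7), cursors c1@5 c2@6, authorship .......
After op 3 (insert('y')): buffer="ujsjpycyy" (len 9), cursors c1@6 c2@8, authorship .....1.2.
After op 4 (move_left): buffer="ujsjpycyy" (len 9), cursors c1@5 c2@7, authorship .....1.2.

Answer: 5 7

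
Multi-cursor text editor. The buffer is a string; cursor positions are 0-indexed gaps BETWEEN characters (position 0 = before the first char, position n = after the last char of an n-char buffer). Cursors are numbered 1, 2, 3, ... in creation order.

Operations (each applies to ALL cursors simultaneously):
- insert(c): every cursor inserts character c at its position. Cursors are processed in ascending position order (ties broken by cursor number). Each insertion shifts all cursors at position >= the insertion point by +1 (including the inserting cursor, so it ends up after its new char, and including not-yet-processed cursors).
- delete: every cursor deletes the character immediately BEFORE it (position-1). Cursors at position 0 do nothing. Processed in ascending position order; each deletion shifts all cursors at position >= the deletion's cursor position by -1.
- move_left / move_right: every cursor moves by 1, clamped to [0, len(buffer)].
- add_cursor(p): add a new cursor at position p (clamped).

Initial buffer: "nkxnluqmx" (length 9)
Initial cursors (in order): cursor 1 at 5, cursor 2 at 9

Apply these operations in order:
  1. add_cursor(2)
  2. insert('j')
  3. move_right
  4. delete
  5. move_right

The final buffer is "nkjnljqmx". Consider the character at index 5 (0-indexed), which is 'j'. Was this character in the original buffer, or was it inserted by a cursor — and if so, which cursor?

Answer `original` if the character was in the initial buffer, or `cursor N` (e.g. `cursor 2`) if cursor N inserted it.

After op 1 (add_cursor(2)): buffer="nkxnluqmx" (len 9), cursors c3@2 c1@5 c2@9, authorship .........
After op 2 (insert('j')): buffer="nkjxnljuqmxj" (len 12), cursors c3@3 c1@7 c2@12, authorship ..3...1....2
After op 3 (move_right): buffer="nkjxnljuqmxj" (len 12), cursors c3@4 c1@8 c2@12, authorship ..3...1....2
After op 4 (delete): buffer="nkjnljqmx" (len 9), cursors c3@3 c1@6 c2@9, authorship ..3..1...
After op 5 (move_right): buffer="nkjnljqmx" (len 9), cursors c3@4 c1@7 c2@9, authorship ..3..1...
Authorship (.=original, N=cursor N): . . 3 . . 1 . . .
Index 5: author = 1

Answer: cursor 1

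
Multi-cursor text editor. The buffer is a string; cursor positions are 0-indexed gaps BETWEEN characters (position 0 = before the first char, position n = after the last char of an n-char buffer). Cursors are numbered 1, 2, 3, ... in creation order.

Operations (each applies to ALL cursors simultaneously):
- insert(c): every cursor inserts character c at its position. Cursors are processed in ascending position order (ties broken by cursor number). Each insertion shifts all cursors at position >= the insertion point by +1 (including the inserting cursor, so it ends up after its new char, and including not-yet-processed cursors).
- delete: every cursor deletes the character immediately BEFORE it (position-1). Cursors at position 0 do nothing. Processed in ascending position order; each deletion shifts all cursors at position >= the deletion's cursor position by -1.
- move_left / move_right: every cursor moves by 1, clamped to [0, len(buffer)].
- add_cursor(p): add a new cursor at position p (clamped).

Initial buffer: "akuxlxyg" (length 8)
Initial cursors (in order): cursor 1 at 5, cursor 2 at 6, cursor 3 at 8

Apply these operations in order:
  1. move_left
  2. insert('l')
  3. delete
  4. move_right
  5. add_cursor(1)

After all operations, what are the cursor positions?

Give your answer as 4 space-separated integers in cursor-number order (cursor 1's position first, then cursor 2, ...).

Answer: 5 6 8 1

Derivation:
After op 1 (move_left): buffer="akuxlxyg" (len 8), cursors c1@4 c2@5 c3@7, authorship ........
After op 2 (insert('l')): buffer="akuxlllxylg" (len 11), cursors c1@5 c2@7 c3@10, authorship ....1.2..3.
After op 3 (delete): buffer="akuxlxyg" (len 8), cursors c1@4 c2@5 c3@7, authorship ........
After op 4 (move_right): buffer="akuxlxyg" (len 8), cursors c1@5 c2@6 c3@8, authorship ........
After op 5 (add_cursor(1)): buffer="akuxlxyg" (len 8), cursors c4@1 c1@5 c2@6 c3@8, authorship ........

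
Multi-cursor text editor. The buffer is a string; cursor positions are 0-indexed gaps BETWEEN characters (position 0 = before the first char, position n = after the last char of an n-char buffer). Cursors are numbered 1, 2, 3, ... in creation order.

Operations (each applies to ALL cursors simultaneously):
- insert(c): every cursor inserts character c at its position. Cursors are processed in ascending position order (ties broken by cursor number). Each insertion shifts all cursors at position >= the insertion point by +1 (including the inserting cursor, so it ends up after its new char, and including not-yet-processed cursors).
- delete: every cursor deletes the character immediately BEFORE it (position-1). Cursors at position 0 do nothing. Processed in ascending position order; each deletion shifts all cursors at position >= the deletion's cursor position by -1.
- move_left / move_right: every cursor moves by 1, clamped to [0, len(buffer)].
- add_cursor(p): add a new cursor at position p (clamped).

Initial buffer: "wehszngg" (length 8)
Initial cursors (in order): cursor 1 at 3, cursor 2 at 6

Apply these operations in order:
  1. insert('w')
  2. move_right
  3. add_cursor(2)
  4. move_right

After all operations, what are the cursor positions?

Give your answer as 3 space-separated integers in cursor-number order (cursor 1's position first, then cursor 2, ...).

After op 1 (insert('w')): buffer="wehwsznwgg" (len 10), cursors c1@4 c2@8, authorship ...1...2..
After op 2 (move_right): buffer="wehwsznwgg" (len 10), cursors c1@5 c2@9, authorship ...1...2..
After op 3 (add_cursor(2)): buffer="wehwsznwgg" (len 10), cursors c3@2 c1@5 c2@9, authorship ...1...2..
After op 4 (move_right): buffer="wehwsznwgg" (len 10), cursors c3@3 c1@6 c2@10, authorship ...1...2..

Answer: 6 10 3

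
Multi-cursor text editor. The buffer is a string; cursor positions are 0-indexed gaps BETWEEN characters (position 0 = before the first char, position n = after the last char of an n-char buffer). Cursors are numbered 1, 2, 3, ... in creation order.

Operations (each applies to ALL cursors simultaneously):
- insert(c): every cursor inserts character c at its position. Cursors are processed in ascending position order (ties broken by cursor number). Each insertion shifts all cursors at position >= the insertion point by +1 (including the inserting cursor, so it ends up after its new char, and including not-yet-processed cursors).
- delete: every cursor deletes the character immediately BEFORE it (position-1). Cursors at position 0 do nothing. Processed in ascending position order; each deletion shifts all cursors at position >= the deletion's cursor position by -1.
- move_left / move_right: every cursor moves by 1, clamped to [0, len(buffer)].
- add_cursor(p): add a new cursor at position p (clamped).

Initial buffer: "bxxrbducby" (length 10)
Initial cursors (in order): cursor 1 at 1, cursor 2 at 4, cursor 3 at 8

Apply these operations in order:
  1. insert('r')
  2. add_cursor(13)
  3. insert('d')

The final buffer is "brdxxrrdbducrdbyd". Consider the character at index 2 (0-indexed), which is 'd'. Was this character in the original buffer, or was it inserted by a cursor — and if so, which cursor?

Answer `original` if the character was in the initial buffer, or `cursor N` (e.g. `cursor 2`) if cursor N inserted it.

Answer: cursor 1

Derivation:
After op 1 (insert('r')): buffer="brxxrrbducrby" (len 13), cursors c1@2 c2@6 c3@11, authorship .1...2....3..
After op 2 (add_cursor(13)): buffer="brxxrrbducrby" (len 13), cursors c1@2 c2@6 c3@11 c4@13, authorship .1...2....3..
After op 3 (insert('d')): buffer="brdxxrrdbducrdbyd" (len 17), cursors c1@3 c2@8 c3@14 c4@17, authorship .11...22....33..4
Authorship (.=original, N=cursor N): . 1 1 . . . 2 2 . . . . 3 3 . . 4
Index 2: author = 1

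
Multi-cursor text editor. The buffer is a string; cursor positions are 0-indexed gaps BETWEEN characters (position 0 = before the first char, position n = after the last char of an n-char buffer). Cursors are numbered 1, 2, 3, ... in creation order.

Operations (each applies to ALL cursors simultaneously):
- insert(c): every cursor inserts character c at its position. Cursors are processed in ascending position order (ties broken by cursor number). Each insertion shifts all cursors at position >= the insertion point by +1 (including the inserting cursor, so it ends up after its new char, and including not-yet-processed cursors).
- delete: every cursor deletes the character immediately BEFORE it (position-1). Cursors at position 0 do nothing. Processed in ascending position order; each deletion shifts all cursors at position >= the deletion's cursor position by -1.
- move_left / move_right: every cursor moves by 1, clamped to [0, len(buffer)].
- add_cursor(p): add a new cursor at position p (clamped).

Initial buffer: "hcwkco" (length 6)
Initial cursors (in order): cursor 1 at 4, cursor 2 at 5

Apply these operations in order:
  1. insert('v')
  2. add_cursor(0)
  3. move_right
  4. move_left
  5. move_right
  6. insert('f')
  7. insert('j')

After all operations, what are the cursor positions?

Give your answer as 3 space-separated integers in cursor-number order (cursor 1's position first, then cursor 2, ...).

After op 1 (insert('v')): buffer="hcwkvcvo" (len 8), cursors c1@5 c2@7, authorship ....1.2.
After op 2 (add_cursor(0)): buffer="hcwkvcvo" (len 8), cursors c3@0 c1@5 c2@7, authorship ....1.2.
After op 3 (move_right): buffer="hcwkvcvo" (len 8), cursors c3@1 c1@6 c2@8, authorship ....1.2.
After op 4 (move_left): buffer="hcwkvcvo" (len 8), cursors c3@0 c1@5 c2@7, authorship ....1.2.
After op 5 (move_right): buffer="hcwkvcvo" (len 8), cursors c3@1 c1@6 c2@8, authorship ....1.2.
After op 6 (insert('f')): buffer="hfcwkvcfvof" (len 11), cursors c3@2 c1@8 c2@11, authorship .3...1.12.2
After op 7 (insert('j')): buffer="hfjcwkvcfjvofj" (len 14), cursors c3@3 c1@10 c2@14, authorship .33...1.112.22

Answer: 10 14 3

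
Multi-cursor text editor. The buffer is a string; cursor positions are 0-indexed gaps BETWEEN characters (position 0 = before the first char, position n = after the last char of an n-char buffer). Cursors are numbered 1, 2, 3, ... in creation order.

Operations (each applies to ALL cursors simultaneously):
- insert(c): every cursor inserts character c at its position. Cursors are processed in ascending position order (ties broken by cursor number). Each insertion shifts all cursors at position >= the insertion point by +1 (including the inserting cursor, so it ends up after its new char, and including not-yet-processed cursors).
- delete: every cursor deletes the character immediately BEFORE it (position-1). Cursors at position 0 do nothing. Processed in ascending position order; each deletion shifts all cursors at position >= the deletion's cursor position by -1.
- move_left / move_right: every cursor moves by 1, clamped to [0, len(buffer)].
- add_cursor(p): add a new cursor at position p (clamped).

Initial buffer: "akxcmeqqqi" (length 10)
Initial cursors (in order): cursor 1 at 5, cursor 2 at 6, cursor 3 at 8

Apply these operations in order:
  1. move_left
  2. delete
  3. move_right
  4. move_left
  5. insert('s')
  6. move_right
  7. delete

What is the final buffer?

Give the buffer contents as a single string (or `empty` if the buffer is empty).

Answer: akxssqi

Derivation:
After op 1 (move_left): buffer="akxcmeqqqi" (len 10), cursors c1@4 c2@5 c3@7, authorship ..........
After op 2 (delete): buffer="akxeqqi" (len 7), cursors c1@3 c2@3 c3@4, authorship .......
After op 3 (move_right): buffer="akxeqqi" (len 7), cursors c1@4 c2@4 c3@5, authorship .......
After op 4 (move_left): buffer="akxeqqi" (len 7), cursors c1@3 c2@3 c3@4, authorship .......
After op 5 (insert('s')): buffer="akxssesqqi" (len 10), cursors c1@5 c2@5 c3@7, authorship ...12.3...
After op 6 (move_right): buffer="akxssesqqi" (len 10), cursors c1@6 c2@6 c3@8, authorship ...12.3...
After op 7 (delete): buffer="akxssqi" (len 7), cursors c1@4 c2@4 c3@5, authorship ...13..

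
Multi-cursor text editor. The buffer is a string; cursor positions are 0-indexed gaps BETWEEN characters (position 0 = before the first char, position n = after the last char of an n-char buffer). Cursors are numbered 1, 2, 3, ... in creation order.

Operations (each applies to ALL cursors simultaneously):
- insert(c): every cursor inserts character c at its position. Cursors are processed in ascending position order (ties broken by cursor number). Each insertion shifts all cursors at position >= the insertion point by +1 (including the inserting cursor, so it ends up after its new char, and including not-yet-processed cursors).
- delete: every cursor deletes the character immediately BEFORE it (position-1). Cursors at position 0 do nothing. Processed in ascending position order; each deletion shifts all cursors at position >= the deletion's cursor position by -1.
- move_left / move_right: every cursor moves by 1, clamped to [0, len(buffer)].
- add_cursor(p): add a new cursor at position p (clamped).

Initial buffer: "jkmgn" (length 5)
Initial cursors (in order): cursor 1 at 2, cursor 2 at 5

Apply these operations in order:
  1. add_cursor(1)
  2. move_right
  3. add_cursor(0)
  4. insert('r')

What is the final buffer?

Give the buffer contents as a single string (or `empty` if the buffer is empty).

After op 1 (add_cursor(1)): buffer="jkmgn" (len 5), cursors c3@1 c1@2 c2@5, authorship .....
After op 2 (move_right): buffer="jkmgn" (len 5), cursors c3@2 c1@3 c2@5, authorship .....
After op 3 (add_cursor(0)): buffer="jkmgn" (len 5), cursors c4@0 c3@2 c1@3 c2@5, authorship .....
After op 4 (insert('r')): buffer="rjkrmrgnr" (len 9), cursors c4@1 c3@4 c1@6 c2@9, authorship 4..3.1..2

Answer: rjkrmrgnr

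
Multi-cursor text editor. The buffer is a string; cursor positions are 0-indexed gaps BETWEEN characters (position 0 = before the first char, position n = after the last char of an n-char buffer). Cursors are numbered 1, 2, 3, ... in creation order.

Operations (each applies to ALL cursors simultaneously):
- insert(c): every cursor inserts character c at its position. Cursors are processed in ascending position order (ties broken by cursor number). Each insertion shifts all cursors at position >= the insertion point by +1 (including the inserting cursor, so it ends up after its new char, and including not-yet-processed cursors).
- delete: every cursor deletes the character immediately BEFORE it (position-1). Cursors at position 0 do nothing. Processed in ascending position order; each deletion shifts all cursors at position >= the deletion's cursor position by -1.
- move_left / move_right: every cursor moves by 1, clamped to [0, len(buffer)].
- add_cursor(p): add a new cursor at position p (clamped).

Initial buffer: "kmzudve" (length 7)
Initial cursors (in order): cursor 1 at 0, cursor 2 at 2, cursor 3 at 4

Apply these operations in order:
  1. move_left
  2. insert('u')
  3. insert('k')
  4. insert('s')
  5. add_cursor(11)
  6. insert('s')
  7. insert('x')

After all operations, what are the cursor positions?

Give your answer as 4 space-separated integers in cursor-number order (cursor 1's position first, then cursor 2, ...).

Answer: 5 11 20 17

Derivation:
After op 1 (move_left): buffer="kmzudve" (len 7), cursors c1@0 c2@1 c3@3, authorship .......
After op 2 (insert('u')): buffer="ukumzuudve" (len 10), cursors c1@1 c2@3 c3@6, authorship 1.2..3....
After op 3 (insert('k')): buffer="ukkukmzukudve" (len 13), cursors c1@2 c2@5 c3@9, authorship 11.22..33....
After op 4 (insert('s')): buffer="ukskuksmzuksudve" (len 16), cursors c1@3 c2@7 c3@12, authorship 111.222..333....
After op 5 (add_cursor(11)): buffer="ukskuksmzuksudve" (len 16), cursors c1@3 c2@7 c4@11 c3@12, authorship 111.222..333....
After op 6 (insert('s')): buffer="uksskukssmzuksssudve" (len 20), cursors c1@4 c2@9 c4@14 c3@16, authorship 1111.2222..33433....
After op 7 (insert('x')): buffer="ukssxkukssxmzuksxssxudve" (len 24), cursors c1@5 c2@11 c4@17 c3@20, authorship 11111.22222..3344333....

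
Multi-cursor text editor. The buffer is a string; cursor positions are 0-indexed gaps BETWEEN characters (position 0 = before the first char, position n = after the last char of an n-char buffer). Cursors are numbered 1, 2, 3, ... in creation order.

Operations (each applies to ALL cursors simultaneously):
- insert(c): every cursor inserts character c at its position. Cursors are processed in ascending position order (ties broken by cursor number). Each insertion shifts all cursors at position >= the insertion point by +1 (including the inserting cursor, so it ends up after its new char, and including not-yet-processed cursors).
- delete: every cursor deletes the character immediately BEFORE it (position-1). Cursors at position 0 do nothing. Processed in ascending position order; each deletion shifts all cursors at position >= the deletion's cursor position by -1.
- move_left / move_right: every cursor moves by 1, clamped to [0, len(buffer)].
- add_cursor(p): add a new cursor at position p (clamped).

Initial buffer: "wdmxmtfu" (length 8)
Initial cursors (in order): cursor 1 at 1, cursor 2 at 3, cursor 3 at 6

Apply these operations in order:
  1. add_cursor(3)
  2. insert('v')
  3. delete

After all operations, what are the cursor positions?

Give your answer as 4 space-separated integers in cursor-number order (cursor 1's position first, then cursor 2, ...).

Answer: 1 3 6 3

Derivation:
After op 1 (add_cursor(3)): buffer="wdmxmtfu" (len 8), cursors c1@1 c2@3 c4@3 c3@6, authorship ........
After op 2 (insert('v')): buffer="wvdmvvxmtvfu" (len 12), cursors c1@2 c2@6 c4@6 c3@10, authorship .1..24...3..
After op 3 (delete): buffer="wdmxmtfu" (len 8), cursors c1@1 c2@3 c4@3 c3@6, authorship ........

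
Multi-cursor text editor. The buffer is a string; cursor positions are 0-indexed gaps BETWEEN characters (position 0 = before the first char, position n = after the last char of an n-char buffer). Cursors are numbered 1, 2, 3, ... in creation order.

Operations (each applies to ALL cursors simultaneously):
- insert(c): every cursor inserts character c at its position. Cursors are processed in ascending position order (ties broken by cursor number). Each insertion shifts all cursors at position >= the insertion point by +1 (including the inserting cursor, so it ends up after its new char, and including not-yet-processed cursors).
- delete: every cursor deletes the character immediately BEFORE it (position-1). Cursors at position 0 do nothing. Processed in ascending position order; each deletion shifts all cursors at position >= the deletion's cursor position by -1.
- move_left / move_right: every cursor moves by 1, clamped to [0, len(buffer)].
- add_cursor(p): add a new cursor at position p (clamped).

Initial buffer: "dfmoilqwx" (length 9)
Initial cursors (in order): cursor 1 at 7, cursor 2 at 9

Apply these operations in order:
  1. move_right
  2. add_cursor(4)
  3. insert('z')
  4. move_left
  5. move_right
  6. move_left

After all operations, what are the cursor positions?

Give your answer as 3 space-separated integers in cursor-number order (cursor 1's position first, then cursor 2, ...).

Answer: 9 11 4

Derivation:
After op 1 (move_right): buffer="dfmoilqwx" (len 9), cursors c1@8 c2@9, authorship .........
After op 2 (add_cursor(4)): buffer="dfmoilqwx" (len 9), cursors c3@4 c1@8 c2@9, authorship .........
After op 3 (insert('z')): buffer="dfmozilqwzxz" (len 12), cursors c3@5 c1@10 c2@12, authorship ....3....1.2
After op 4 (move_left): buffer="dfmozilqwzxz" (len 12), cursors c3@4 c1@9 c2@11, authorship ....3....1.2
After op 5 (move_right): buffer="dfmozilqwzxz" (len 12), cursors c3@5 c1@10 c2@12, authorship ....3....1.2
After op 6 (move_left): buffer="dfmozilqwzxz" (len 12), cursors c3@4 c1@9 c2@11, authorship ....3....1.2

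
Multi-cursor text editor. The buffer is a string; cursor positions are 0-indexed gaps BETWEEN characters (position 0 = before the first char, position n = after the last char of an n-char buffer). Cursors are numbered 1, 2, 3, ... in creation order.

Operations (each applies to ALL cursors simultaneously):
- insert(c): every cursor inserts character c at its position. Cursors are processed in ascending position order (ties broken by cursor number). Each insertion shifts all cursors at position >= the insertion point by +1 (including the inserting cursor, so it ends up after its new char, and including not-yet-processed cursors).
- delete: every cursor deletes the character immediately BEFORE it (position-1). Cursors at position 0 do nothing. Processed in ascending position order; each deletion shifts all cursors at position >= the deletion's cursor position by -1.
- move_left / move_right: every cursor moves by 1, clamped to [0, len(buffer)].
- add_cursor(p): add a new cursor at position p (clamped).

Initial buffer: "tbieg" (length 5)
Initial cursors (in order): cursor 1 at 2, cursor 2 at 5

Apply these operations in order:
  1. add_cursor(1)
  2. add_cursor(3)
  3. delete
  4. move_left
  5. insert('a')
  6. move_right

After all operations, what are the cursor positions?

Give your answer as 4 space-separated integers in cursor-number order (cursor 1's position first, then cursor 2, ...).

After op 1 (add_cursor(1)): buffer="tbieg" (len 5), cursors c3@1 c1@2 c2@5, authorship .....
After op 2 (add_cursor(3)): buffer="tbieg" (len 5), cursors c3@1 c1@2 c4@3 c2@5, authorship .....
After op 3 (delete): buffer="e" (len 1), cursors c1@0 c3@0 c4@0 c2@1, authorship .
After op 4 (move_left): buffer="e" (len 1), cursors c1@0 c2@0 c3@0 c4@0, authorship .
After op 5 (insert('a')): buffer="aaaae" (len 5), cursors c1@4 c2@4 c3@4 c4@4, authorship 1234.
After op 6 (move_right): buffer="aaaae" (len 5), cursors c1@5 c2@5 c3@5 c4@5, authorship 1234.

Answer: 5 5 5 5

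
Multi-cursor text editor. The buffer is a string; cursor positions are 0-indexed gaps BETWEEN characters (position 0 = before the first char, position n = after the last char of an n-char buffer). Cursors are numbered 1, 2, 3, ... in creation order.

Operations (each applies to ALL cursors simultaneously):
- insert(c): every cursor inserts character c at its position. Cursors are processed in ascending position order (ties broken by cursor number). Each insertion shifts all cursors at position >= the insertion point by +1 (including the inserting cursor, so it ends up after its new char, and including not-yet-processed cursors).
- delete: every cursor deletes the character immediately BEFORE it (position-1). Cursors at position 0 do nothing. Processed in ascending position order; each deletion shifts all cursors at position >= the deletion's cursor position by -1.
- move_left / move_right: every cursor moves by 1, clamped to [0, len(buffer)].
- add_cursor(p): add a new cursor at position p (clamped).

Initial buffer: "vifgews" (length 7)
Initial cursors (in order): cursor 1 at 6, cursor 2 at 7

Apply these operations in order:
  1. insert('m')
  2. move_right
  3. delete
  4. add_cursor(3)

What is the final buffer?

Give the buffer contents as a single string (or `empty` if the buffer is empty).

After op 1 (insert('m')): buffer="vifgewmsm" (len 9), cursors c1@7 c2@9, authorship ......1.2
After op 2 (move_right): buffer="vifgewmsm" (len 9), cursors c1@8 c2@9, authorship ......1.2
After op 3 (delete): buffer="vifgewm" (len 7), cursors c1@7 c2@7, authorship ......1
After op 4 (add_cursor(3)): buffer="vifgewm" (len 7), cursors c3@3 c1@7 c2@7, authorship ......1

Answer: vifgewm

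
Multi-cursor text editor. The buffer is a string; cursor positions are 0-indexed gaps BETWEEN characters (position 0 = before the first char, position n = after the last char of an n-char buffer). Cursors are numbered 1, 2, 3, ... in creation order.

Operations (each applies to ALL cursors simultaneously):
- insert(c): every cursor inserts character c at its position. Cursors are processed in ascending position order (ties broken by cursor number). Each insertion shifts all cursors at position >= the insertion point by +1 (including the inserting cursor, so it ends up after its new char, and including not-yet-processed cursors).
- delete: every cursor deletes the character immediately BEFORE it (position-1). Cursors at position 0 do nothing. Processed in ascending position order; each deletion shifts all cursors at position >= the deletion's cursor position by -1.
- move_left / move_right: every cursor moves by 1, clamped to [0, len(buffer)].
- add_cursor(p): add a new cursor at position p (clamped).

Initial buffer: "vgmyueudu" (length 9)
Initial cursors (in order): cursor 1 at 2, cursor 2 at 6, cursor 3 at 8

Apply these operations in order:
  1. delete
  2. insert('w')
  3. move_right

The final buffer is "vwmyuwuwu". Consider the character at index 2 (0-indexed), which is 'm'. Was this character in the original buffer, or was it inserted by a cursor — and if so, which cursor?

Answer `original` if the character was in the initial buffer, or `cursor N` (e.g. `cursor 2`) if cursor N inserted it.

After op 1 (delete): buffer="vmyuuu" (len 6), cursors c1@1 c2@4 c3@5, authorship ......
After op 2 (insert('w')): buffer="vwmyuwuwu" (len 9), cursors c1@2 c2@6 c3@8, authorship .1...2.3.
After op 3 (move_right): buffer="vwmyuwuwu" (len 9), cursors c1@3 c2@7 c3@9, authorship .1...2.3.
Authorship (.=original, N=cursor N): . 1 . . . 2 . 3 .
Index 2: author = original

Answer: original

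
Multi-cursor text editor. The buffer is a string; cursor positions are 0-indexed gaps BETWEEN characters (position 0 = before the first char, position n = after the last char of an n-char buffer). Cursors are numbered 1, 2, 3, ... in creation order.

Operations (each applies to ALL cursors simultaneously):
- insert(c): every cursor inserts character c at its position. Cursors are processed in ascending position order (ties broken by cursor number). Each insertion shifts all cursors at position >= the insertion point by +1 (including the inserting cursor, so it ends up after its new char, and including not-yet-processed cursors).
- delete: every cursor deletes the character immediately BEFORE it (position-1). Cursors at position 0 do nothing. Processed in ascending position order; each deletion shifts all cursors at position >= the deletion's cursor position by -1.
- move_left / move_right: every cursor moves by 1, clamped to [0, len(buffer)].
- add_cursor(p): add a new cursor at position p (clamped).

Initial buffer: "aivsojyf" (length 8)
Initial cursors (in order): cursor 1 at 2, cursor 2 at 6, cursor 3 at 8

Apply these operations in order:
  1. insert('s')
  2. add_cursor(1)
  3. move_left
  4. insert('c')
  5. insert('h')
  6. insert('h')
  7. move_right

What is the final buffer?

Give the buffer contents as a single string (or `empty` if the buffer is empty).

After op 1 (insert('s')): buffer="aisvsojsyfs" (len 11), cursors c1@3 c2@8 c3@11, authorship ..1....2..3
After op 2 (add_cursor(1)): buffer="aisvsojsyfs" (len 11), cursors c4@1 c1@3 c2@8 c3@11, authorship ..1....2..3
After op 3 (move_left): buffer="aisvsojsyfs" (len 11), cursors c4@0 c1@2 c2@7 c3@10, authorship ..1....2..3
After op 4 (insert('c')): buffer="caicsvsojcsyfcs" (len 15), cursors c4@1 c1@4 c2@10 c3@14, authorship 4..11....22..33
After op 5 (insert('h')): buffer="chaichsvsojchsyfchs" (len 19), cursors c4@2 c1@6 c2@13 c3@18, authorship 44..111....222..333
After op 6 (insert('h')): buffer="chhaichhsvsojchhsyfchhs" (len 23), cursors c4@3 c1@8 c2@16 c3@22, authorship 444..1111....2222..3333
After op 7 (move_right): buffer="chhaichhsvsojchhsyfchhs" (len 23), cursors c4@4 c1@9 c2@17 c3@23, authorship 444..1111....2222..3333

Answer: chhaichhsvsojchhsyfchhs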